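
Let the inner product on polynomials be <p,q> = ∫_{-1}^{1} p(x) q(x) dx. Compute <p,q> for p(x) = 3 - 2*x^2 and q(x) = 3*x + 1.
<p,q> = 14/3

Expand the product: p(x)·q(x) = -6*x^3 - 2*x^2 + 9*x + 3.
∫_{-1}^{1} of each monomial x^k gives [2/(k+1) if k even, 0 if k odd]. Integrating term-by-term (or equivalently evaluating the antiderivative F(x) = -3*x^4/2 - 2*x^3/3 + 9*x^2/2 + 3*x at the endpoints):
  F(1) − F(−1) = 16/3 − (2/3) = 14/3.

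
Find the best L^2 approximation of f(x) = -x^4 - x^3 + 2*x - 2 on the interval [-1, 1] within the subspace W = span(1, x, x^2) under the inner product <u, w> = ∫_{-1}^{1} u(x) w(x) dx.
g(x) = -6*x^2/7 + 7*x/5 - 67/35

The best approximation g ∈ W is the orthogonal projection of f onto W. Writing g = a_0 + a_1 x + a_2 x^2, the coefficients solve the normal equations G · a = b where
  G_{ij} = <φ_i, φ_j> and b_i = <f, φ_i>, with φ_0 = 1, φ_1 = x, φ_2 = x^2.
G =
  [2, 0, 2/3]
  [0, 2/3, 0]
  [2/3, 0, 2/5],
b = (-22/5, 14/15, -34/21).
Solving gives a_0 = -67/35, a_1 = 7/5, a_2 = -6/7, so
  g(x) = -6*x^2/7 + 7*x/5 - 67/35.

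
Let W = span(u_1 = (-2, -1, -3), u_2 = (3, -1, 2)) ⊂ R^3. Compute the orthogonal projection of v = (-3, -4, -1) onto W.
proj_W(v) = (-1, -2, -3)

Set up U = [u_1 | ... | u_2] ∈ R^(3×2). The projector onto W = col(U) is P = U (U^T U)^(-1) U^T.
Compute U^T U =
  [14, -11]
  [-11, 14],
and U^T v = (13, -7).
Solve U^T U · c = U^T v for the coefficients: c = (7/5, 3/5). The projection is proj_W(v) = U c.
Check: (v - proj_W(v)) · u_1 = 0  (should be 0).
Check: (v - proj_W(v)) · u_2 = 0  (should be 0).
Result: proj_W(v) = (-1, -2, -3).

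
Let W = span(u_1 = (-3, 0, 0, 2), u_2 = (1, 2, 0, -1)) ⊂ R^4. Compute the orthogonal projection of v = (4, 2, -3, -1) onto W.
proj_W(v) = (164/53, 94/53, 0, -125/53)

Set up U = [u_1 | ... | u_2] ∈ R^(4×2). The projector onto W = col(U) is P = U (U^T U)^(-1) U^T.
Compute U^T U =
  [13, -5]
  [-5, 6],
and U^T v = (-14, 9).
Solve U^T U · c = U^T v for the coefficients: c = (-39/53, 47/53). The projection is proj_W(v) = U c.
Check: (v - proj_W(v)) · u_1 = 0  (should be 0).
Check: (v - proj_W(v)) · u_2 = 0  (should be 0).
Result: proj_W(v) = (164/53, 94/53, 0, -125/53).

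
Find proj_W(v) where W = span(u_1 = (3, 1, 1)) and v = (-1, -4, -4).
proj_W(v) = (-3, -1, -1)

Set up U = [u_1 | ... | u_1] ∈ R^(3×1). The projector onto W = col(U) is P = U (U^T U)^(-1) U^T.
Compute U^T U =
  [11],
and U^T v = (-11).
Solve U^T U · c = U^T v for the coefficients: c = (-1). The projection is proj_W(v) = U c.
Check: (v - proj_W(v)) · u_1 = 0  (should be 0).
Result: proj_W(v) = (-3, -1, -1).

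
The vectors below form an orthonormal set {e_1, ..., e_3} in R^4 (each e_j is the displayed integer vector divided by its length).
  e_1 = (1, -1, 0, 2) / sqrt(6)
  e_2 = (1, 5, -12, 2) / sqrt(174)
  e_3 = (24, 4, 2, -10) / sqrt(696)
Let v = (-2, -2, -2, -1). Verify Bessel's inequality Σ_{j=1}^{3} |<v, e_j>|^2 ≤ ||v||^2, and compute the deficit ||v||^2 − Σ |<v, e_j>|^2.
Σ |<v, e_j>|^2 = 29/6; ||v||^2 = 13; deficit = 49/6

Write each e_j = u_j / sqrt(<u_j, u_j>) where u_j is the displayed integer vector. Then <v, e_j> = <v, u_j> / sqrt(<u_j, u_j>), so |<v, e_j>|^2 = <v, u_j>^2 / <u_j, u_j>.
Coefficients: <v, e_1> = -2/sqrt(6), <v, e_2> = 10/sqrt(174), <v, e_3> = -50/sqrt(696).
Square and sum: Σ |<v, e_j>|^2 = 29/6.
Compute ||v||^2 = v·v = 13.
Deficit = 13 − 29/6 = 49/6 ≥ 0, confirming Bessel's inequality. (The deficit equals ||v − Σ <v,e_j> e_j||^2, the squared distance from v to span{e_j}.)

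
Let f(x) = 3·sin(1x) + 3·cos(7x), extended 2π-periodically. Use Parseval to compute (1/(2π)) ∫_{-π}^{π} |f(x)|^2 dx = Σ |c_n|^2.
Σ |c_n|^2 = 9

Expand |f|^2 and use orthogonality of {sin(nx), cos(mx)} on [-π, π]:
  ∫_{-π}^{π} sin(nx)^2 dx = π, ∫ cos(mx)^2 dx = π, and cross terms integrate to 0.
So ∫_{-π}^{π} f(x)^2 dx = 3^2 · π + 3^2 · π = (9 + 9)π.
Divide by 2π: (9 + 9)/2 = 9.
By Parseval, this equals Σ |c_n|^2.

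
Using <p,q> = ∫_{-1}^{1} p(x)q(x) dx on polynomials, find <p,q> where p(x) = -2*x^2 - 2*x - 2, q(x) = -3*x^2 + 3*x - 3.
<p,q> = 92/5

Expand the product: p(x)·q(x) = 6*x^4 + 6*x^2 + 6.
∫_{-1}^{1} of each monomial x^k gives [2/(k+1) if k even, 0 if k odd]. Integrating term-by-term (or equivalently evaluating the antiderivative F(x) = 6*x^5/5 + 2*x^3 + 6*x at the endpoints):
  F(1) − F(−1) = 46/5 − (-46/5) = 92/5.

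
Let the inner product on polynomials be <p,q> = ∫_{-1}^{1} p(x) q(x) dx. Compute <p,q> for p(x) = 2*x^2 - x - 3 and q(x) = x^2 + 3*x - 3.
<p,q> = 54/5

Expand the product: p(x)·q(x) = 2*x^4 + 5*x^3 - 12*x^2 - 6*x + 9.
∫_{-1}^{1} of each monomial x^k gives [2/(k+1) if k even, 0 if k odd]. Integrating term-by-term (or equivalently evaluating the antiderivative F(x) = 2*x^5/5 + 5*x^4/4 - 4*x^3 - 3*x^2 + 9*x at the endpoints):
  F(1) − F(−1) = 73/20 − (-143/20) = 54/5.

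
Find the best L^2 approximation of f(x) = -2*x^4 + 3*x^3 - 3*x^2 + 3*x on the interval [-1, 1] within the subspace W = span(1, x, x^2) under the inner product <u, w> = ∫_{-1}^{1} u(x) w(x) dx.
g(x) = -33*x^2/7 + 24*x/5 + 6/35

The best approximation g ∈ W is the orthogonal projection of f onto W. Writing g = a_0 + a_1 x + a_2 x^2, the coefficients solve the normal equations G · a = b where
  G_{ij} = <φ_i, φ_j> and b_i = <f, φ_i>, with φ_0 = 1, φ_1 = x, φ_2 = x^2.
G =
  [2, 0, 2/3]
  [0, 2/3, 0]
  [2/3, 0, 2/5],
b = (-14/5, 16/5, -62/35).
Solving gives a_0 = 6/35, a_1 = 24/5, a_2 = -33/7, so
  g(x) = -33*x^2/7 + 24*x/5 + 6/35.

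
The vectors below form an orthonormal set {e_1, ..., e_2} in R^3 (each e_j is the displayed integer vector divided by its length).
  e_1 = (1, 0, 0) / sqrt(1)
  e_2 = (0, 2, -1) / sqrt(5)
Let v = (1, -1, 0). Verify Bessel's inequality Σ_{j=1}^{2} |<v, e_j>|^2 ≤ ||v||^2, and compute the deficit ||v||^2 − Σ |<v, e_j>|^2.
Σ |<v, e_j>|^2 = 9/5; ||v||^2 = 2; deficit = 1/5

Write each e_j = u_j / sqrt(<u_j, u_j>) where u_j is the displayed integer vector. Then <v, e_j> = <v, u_j> / sqrt(<u_j, u_j>), so |<v, e_j>|^2 = <v, u_j>^2 / <u_j, u_j>.
Coefficients: <v, e_1> = 1/sqrt(1), <v, e_2> = -2/sqrt(5).
Square and sum: Σ |<v, e_j>|^2 = 9/5.
Compute ||v||^2 = v·v = 2.
Deficit = 2 − 9/5 = 1/5 ≥ 0, confirming Bessel's inequality. (The deficit equals ||v − Σ <v,e_j> e_j||^2, the squared distance from v to span{e_j}.)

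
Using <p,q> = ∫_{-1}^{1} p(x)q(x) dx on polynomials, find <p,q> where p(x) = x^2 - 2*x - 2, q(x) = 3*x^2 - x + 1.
<p,q> = -24/5

Expand the product: p(x)·q(x) = 3*x^4 - 7*x^3 - 3*x^2 - 2.
∫_{-1}^{1} of each monomial x^k gives [2/(k+1) if k even, 0 if k odd]. Integrating term-by-term (or equivalently evaluating the antiderivative F(x) = 3*x^5/5 - 7*x^4/4 - x^3 - 2*x at the endpoints):
  F(1) − F(−1) = -83/20 − (13/20) = -24/5.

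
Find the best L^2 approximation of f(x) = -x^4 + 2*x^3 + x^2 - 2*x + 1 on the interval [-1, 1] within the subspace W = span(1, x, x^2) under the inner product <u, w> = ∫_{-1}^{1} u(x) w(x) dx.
g(x) = x^2/7 - 4*x/5 + 38/35

The best approximation g ∈ W is the orthogonal projection of f onto W. Writing g = a_0 + a_1 x + a_2 x^2, the coefficients solve the normal equations G · a = b where
  G_{ij} = <φ_i, φ_j> and b_i = <f, φ_i>, with φ_0 = 1, φ_1 = x, φ_2 = x^2.
G =
  [2, 0, 2/3]
  [0, 2/3, 0]
  [2/3, 0, 2/5],
b = (34/15, -8/15, 82/105).
Solving gives a_0 = 38/35, a_1 = -4/5, a_2 = 1/7, so
  g(x) = x^2/7 - 4*x/5 + 38/35.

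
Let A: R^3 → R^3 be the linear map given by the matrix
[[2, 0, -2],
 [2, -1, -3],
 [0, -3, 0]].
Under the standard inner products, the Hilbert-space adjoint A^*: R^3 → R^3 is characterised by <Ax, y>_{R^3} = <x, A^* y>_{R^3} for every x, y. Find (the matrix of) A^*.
A^* = A^T =
[[2, 2, 0],
 [0, -1, -3],
 [-2, -3, 0]]

For real matrices with standard dot products, the defining identity <Ax, y> = <x, A^* y> gives (Ax)^T y = x^T (A^*) y, i.e. x^T A^T y = x^T (A^*) y. Since this holds for all x, y, we must have A^* = A^T. Therefore
A^* =
[[2, 2, 0],
 [0, -1, -3],
 [-2, -3, 0]].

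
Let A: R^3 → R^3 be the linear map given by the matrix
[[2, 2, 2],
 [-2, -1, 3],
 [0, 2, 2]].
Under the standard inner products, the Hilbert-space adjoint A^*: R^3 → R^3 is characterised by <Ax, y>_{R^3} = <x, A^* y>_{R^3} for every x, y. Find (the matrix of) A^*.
A^* = A^T =
[[2, -2, 0],
 [2, -1, 2],
 [2, 3, 2]]

For real matrices with standard dot products, the defining identity <Ax, y> = <x, A^* y> gives (Ax)^T y = x^T (A^*) y, i.e. x^T A^T y = x^T (A^*) y. Since this holds for all x, y, we must have A^* = A^T. Therefore
A^* =
[[2, -2, 0],
 [2, -1, 2],
 [2, 3, 2]].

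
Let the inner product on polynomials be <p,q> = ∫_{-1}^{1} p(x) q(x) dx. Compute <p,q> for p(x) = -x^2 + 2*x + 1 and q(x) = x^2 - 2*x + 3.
<p,q> = 8/5

Expand the product: p(x)·q(x) = -x^4 + 4*x^3 - 6*x^2 + 4*x + 3.
∫_{-1}^{1} of each monomial x^k gives [2/(k+1) if k even, 0 if k odd]. Integrating term-by-term (or equivalently evaluating the antiderivative F(x) = -x^5/5 + x^4 - 2*x^3 + 2*x^2 + 3*x at the endpoints):
  F(1) − F(−1) = 19/5 − (11/5) = 8/5.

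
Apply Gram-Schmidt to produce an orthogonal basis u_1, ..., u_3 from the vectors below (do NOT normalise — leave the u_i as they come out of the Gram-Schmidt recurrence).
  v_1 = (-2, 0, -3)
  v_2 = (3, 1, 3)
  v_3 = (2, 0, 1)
Orthogonal basis:
  u_1 = (-2, 0, -3)
  u_2 = (9/13, 1, -6/13)
  u_3 = (6/11, -6/11, -4/11)

Apply the Gram-Schmidt recurrence
  u_1 = v_1
  u_i = v_i − Σ_{j<i} ((v_i · u_j) / (u_j · u_j)) · u_j.

Step by step this gives:
  u_1 = (-2, 0, -3)
  u_2 = (9/13, 1, -6/13)
  u_3 = (6/11, -6/11, -4/11)

Orthogonality check:
  u_2 · u_1 = 0 (should be 0)
  u_3 · u_1 = 0 (should be 0)
  u_3 · u_2 = 0 (should be 0)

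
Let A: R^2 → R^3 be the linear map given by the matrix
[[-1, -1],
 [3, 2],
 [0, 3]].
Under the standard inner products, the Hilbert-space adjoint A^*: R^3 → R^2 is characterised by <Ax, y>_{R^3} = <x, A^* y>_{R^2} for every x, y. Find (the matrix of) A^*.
A^* = A^T =
[[-1, 3, 0],
 [-1, 2, 3]]

For real matrices with standard dot products, the defining identity <Ax, y> = <x, A^* y> gives (Ax)^T y = x^T (A^*) y, i.e. x^T A^T y = x^T (A^*) y. Since this holds for all x, y, we must have A^* = A^T. Therefore
A^* =
[[-1, 3, 0],
 [-1, 2, 3]].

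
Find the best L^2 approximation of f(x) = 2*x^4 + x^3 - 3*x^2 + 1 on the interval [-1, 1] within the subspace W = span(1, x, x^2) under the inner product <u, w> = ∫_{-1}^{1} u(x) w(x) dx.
g(x) = -9*x^2/7 + 3*x/5 + 29/35

The best approximation g ∈ W is the orthogonal projection of f onto W. Writing g = a_0 + a_1 x + a_2 x^2, the coefficients solve the normal equations G · a = b where
  G_{ij} = <φ_i, φ_j> and b_i = <f, φ_i>, with φ_0 = 1, φ_1 = x, φ_2 = x^2.
G =
  [2, 0, 2/3]
  [0, 2/3, 0]
  [2/3, 0, 2/5],
b = (4/5, 2/5, 4/105).
Solving gives a_0 = 29/35, a_1 = 3/5, a_2 = -9/7, so
  g(x) = -9*x^2/7 + 3*x/5 + 29/35.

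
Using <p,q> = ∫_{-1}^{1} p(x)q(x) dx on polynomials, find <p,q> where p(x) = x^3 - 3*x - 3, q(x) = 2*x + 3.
<p,q> = -106/5

Expand the product: p(x)·q(x) = 2*x^4 + 3*x^3 - 6*x^2 - 15*x - 9.
∫_{-1}^{1} of each monomial x^k gives [2/(k+1) if k even, 0 if k odd]. Integrating term-by-term (or equivalently evaluating the antiderivative F(x) = 2*x^5/5 + 3*x^4/4 - 2*x^3 - 15*x^2/2 - 9*x at the endpoints):
  F(1) − F(−1) = -347/20 − (77/20) = -106/5.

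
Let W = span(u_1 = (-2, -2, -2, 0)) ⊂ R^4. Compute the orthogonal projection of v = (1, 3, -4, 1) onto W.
proj_W(v) = (0, 0, 0, 0)

Set up U = [u_1 | ... | u_1] ∈ R^(4×1). The projector onto W = col(U) is P = U (U^T U)^(-1) U^T.
Compute U^T U =
  [12],
and U^T v = (0).
Solve U^T U · c = U^T v for the coefficients: c = (0). The projection is proj_W(v) = U c.
Check: (v - proj_W(v)) · u_1 = 0  (should be 0).
Result: proj_W(v) = (0, 0, 0, 0).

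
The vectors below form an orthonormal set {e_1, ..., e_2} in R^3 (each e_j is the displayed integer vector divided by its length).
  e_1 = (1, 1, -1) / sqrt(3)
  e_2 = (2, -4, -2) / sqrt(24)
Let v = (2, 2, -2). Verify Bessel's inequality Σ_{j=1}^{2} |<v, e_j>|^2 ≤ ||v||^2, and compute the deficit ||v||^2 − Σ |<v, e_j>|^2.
Σ |<v, e_j>|^2 = 12; ||v||^2 = 12; deficit = 0

Write each e_j = u_j / sqrt(<u_j, u_j>) where u_j is the displayed integer vector. Then <v, e_j> = <v, u_j> / sqrt(<u_j, u_j>), so |<v, e_j>|^2 = <v, u_j>^2 / <u_j, u_j>.
Coefficients: <v, e_1> = 6/sqrt(3), <v, e_2> = 0/sqrt(24).
Square and sum: Σ |<v, e_j>|^2 = 12.
Compute ||v||^2 = v·v = 12.
Deficit = 12 − 12 = 0 ≥ 0, confirming Bessel's inequality. (The deficit equals ||v − Σ <v,e_j> e_j||^2, the squared distance from v to span{e_j}.)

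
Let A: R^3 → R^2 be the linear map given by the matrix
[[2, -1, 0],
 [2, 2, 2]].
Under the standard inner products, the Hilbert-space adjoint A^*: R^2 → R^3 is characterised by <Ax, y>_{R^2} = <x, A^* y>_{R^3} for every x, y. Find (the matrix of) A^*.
A^* = A^T =
[[2, 2],
 [-1, 2],
 [0, 2]]

For real matrices with standard dot products, the defining identity <Ax, y> = <x, A^* y> gives (Ax)^T y = x^T (A^*) y, i.e. x^T A^T y = x^T (A^*) y. Since this holds for all x, y, we must have A^* = A^T. Therefore
A^* =
[[2, 2],
 [-1, 2],
 [0, 2]].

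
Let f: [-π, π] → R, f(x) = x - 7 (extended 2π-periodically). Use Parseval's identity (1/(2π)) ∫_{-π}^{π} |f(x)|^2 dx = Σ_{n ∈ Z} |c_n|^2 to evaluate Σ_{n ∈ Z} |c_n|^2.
Σ |c_n|^2 = π^2/3 + 49

Expand and integrate term by term over [-π, π]:
  ∫ (x)^2 dx = 1·(2π^3/3); ∫ 2·1·(-7)·x dx = 0 (odd integrand); ∫ (-7)^2 dx = 49·2π.
So (1/(2π)) ∫_{-π}^{π} (x - 7)^2 dx = 1π^2/3 + 49 = π^2/3 + 49.
Parseval ⇒ Σ |c_n|^2 = π^2/3 + 49.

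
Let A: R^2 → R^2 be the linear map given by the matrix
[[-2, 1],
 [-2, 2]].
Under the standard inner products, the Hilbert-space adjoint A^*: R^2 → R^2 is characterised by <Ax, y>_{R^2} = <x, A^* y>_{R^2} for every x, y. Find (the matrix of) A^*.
A^* = A^T =
[[-2, -2],
 [1, 2]]

For real matrices with standard dot products, the defining identity <Ax, y> = <x, A^* y> gives (Ax)^T y = x^T (A^*) y, i.e. x^T A^T y = x^T (A^*) y. Since this holds for all x, y, we must have A^* = A^T. Therefore
A^* =
[[-2, -2],
 [1, 2]].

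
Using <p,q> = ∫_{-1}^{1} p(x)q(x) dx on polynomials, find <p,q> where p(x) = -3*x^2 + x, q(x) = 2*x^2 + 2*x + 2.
<p,q> = -76/15

Expand the product: p(x)·q(x) = -6*x^4 - 4*x^3 - 4*x^2 + 2*x.
∫_{-1}^{1} of each monomial x^k gives [2/(k+1) if k even, 0 if k odd]. Integrating term-by-term (or equivalently evaluating the antiderivative F(x) = -6*x^5/5 - x^4 - 4*x^3/3 + x^2 at the endpoints):
  F(1) − F(−1) = -38/15 − (38/15) = -76/15.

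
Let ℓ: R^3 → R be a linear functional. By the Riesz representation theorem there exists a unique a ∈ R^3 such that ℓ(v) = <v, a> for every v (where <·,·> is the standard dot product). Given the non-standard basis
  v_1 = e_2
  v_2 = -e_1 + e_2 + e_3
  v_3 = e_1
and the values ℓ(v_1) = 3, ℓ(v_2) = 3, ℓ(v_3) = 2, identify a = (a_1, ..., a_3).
a = (2, 3, 2)

Write a = (a_1, ..., a_3) in the standard basis. For each basis vector v_i, ℓ(v_i) = <v_i, a> is a linear equation in the a_j's. Collect the n equations into a matrix system V a = ℓ, where row i of V is v_i (expressed in the standard basis). Since V is invertible (lower-triangular with 1s on the diagonal, up to permutation), solve by back-substitution:
  V =
[[0, 1, 0],
 [-1, 1, 1],
 [1, 0, 0]]
  V a = (3, 3, 2)
Solving gives a = (2, 3, 2).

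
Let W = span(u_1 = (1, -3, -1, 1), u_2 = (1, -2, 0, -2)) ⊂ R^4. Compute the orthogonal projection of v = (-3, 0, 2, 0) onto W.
proj_W(v) = (-41/83, 112/83, 30/83, -8/83)

Set up U = [u_1 | ... | u_2] ∈ R^(4×2). The projector onto W = col(U) is P = U (U^T U)^(-1) U^T.
Compute U^T U =
  [12, 5]
  [5, 9],
and U^T v = (-5, -3).
Solve U^T U · c = U^T v for the coefficients: c = (-30/83, -11/83). The projection is proj_W(v) = U c.
Check: (v - proj_W(v)) · u_1 = 0  (should be 0).
Check: (v - proj_W(v)) · u_2 = 0  (should be 0).
Result: proj_W(v) = (-41/83, 112/83, 30/83, -8/83).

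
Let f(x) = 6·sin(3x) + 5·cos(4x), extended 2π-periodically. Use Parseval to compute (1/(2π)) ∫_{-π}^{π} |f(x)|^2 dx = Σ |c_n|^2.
Σ |c_n|^2 = 61/2

Expand |f|^2 and use orthogonality of {sin(nx), cos(mx)} on [-π, π]:
  ∫_{-π}^{π} sin(nx)^2 dx = π, ∫ cos(mx)^2 dx = π, and cross terms integrate to 0.
So ∫_{-π}^{π} f(x)^2 dx = 6^2 · π + 5^2 · π = (36 + 25)π.
Divide by 2π: (36 + 25)/2 = 61/2.
By Parseval, this equals Σ |c_n|^2.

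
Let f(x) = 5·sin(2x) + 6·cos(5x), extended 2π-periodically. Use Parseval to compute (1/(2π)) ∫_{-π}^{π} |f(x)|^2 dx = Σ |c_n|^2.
Σ |c_n|^2 = 61/2

Expand |f|^2 and use orthogonality of {sin(nx), cos(mx)} on [-π, π]:
  ∫_{-π}^{π} sin(nx)^2 dx = π, ∫ cos(mx)^2 dx = π, and cross terms integrate to 0.
So ∫_{-π}^{π} f(x)^2 dx = 5^2 · π + 6^2 · π = (25 + 36)π.
Divide by 2π: (25 + 36)/2 = 61/2.
By Parseval, this equals Σ |c_n|^2.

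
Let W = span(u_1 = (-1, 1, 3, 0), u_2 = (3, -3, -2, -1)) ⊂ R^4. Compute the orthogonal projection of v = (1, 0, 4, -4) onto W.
proj_W(v) = (122/109, -122/109, 481/109, -121/109)

Set up U = [u_1 | ... | u_2] ∈ R^(4×2). The projector onto W = col(U) is P = U (U^T U)^(-1) U^T.
Compute U^T U =
  [11, -12]
  [-12, 23],
and U^T v = (11, -1).
Solve U^T U · c = U^T v for the coefficients: c = (241/109, 121/109). The projection is proj_W(v) = U c.
Check: (v - proj_W(v)) · u_1 = 0  (should be 0).
Check: (v - proj_W(v)) · u_2 = 0  (should be 0).
Result: proj_W(v) = (122/109, -122/109, 481/109, -121/109).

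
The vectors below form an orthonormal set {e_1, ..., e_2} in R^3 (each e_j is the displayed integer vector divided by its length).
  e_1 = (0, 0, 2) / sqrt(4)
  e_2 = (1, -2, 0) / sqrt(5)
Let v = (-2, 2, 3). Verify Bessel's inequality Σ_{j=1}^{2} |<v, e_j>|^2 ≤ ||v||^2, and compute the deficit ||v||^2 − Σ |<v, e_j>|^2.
Σ |<v, e_j>|^2 = 81/5; ||v||^2 = 17; deficit = 4/5

Write each e_j = u_j / sqrt(<u_j, u_j>) where u_j is the displayed integer vector. Then <v, e_j> = <v, u_j> / sqrt(<u_j, u_j>), so |<v, e_j>|^2 = <v, u_j>^2 / <u_j, u_j>.
Coefficients: <v, e_1> = 6/sqrt(4), <v, e_2> = -6/sqrt(5).
Square and sum: Σ |<v, e_j>|^2 = 81/5.
Compute ||v||^2 = v·v = 17.
Deficit = 17 − 81/5 = 4/5 ≥ 0, confirming Bessel's inequality. (The deficit equals ||v − Σ <v,e_j> e_j||^2, the squared distance from v to span{e_j}.)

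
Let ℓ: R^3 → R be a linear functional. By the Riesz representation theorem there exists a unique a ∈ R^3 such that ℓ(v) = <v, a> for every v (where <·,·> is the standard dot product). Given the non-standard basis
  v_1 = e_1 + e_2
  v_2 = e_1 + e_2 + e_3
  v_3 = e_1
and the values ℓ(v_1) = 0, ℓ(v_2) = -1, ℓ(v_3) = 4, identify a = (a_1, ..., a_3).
a = (4, -4, -1)

Write a = (a_1, ..., a_3) in the standard basis. For each basis vector v_i, ℓ(v_i) = <v_i, a> is a linear equation in the a_j's. Collect the n equations into a matrix system V a = ℓ, where row i of V is v_i (expressed in the standard basis). Since V is invertible (lower-triangular with 1s on the diagonal, up to permutation), solve by back-substitution:
  V =
[[1, 1, 0],
 [1, 1, 1],
 [1, 0, 0]]
  V a = (0, -1, 4)
Solving gives a = (4, -4, -1).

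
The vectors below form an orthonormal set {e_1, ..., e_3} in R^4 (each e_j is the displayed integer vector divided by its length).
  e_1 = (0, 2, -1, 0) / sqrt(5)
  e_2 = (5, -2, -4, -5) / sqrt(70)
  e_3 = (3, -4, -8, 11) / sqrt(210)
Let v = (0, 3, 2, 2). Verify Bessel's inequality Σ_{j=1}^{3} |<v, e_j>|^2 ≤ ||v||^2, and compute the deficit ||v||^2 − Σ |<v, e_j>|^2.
Σ |<v, e_j>|^2 = 58/5; ||v||^2 = 17; deficit = 27/5

Write each e_j = u_j / sqrt(<u_j, u_j>) where u_j is the displayed integer vector. Then <v, e_j> = <v, u_j> / sqrt(<u_j, u_j>), so |<v, e_j>|^2 = <v, u_j>^2 / <u_j, u_j>.
Coefficients: <v, e_1> = 4/sqrt(5), <v, e_2> = -24/sqrt(70), <v, e_3> = -6/sqrt(210).
Square and sum: Σ |<v, e_j>|^2 = 58/5.
Compute ||v||^2 = v·v = 17.
Deficit = 17 − 58/5 = 27/5 ≥ 0, confirming Bessel's inequality. (The deficit equals ||v − Σ <v,e_j> e_j||^2, the squared distance from v to span{e_j}.)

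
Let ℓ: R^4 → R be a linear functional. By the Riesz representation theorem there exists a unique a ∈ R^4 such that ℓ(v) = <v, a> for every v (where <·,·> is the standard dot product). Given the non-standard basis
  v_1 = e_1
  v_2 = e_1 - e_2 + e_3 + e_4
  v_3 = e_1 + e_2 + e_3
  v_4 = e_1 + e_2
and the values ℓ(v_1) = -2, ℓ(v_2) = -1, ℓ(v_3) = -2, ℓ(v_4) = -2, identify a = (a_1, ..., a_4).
a = (-2, 0, 0, 1)

Write a = (a_1, ..., a_4) in the standard basis. For each basis vector v_i, ℓ(v_i) = <v_i, a> is a linear equation in the a_j's. Collect the n equations into a matrix system V a = ℓ, where row i of V is v_i (expressed in the standard basis). Since V is invertible (lower-triangular with 1s on the diagonal, up to permutation), solve by back-substitution:
  V =
[[1, 0, 0, 0],
 [1, -1, 1, 1],
 [1, 1, 1, 0],
 [1, 1, 0, 0]]
  V a = (-2, -1, -2, -2)
Solving gives a = (-2, 0, 0, 1).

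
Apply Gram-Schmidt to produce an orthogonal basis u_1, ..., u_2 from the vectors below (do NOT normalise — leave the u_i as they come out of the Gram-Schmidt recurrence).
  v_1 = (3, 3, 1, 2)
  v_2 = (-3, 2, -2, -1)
Orthogonal basis:
  u_1 = (3, 3, 1, 2)
  u_2 = (-48/23, 67/23, -39/23, -9/23)

Apply the Gram-Schmidt recurrence
  u_1 = v_1
  u_i = v_i − Σ_{j<i} ((v_i · u_j) / (u_j · u_j)) · u_j.

Step by step this gives:
  u_1 = (3, 3, 1, 2)
  u_2 = (-48/23, 67/23, -39/23, -9/23)

Orthogonality check:
  u_2 · u_1 = 0 (should be 0)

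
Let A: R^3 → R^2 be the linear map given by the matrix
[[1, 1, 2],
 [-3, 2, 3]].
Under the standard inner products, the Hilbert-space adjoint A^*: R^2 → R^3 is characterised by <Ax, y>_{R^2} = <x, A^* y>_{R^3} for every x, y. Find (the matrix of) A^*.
A^* = A^T =
[[1, -3],
 [1, 2],
 [2, 3]]

For real matrices with standard dot products, the defining identity <Ax, y> = <x, A^* y> gives (Ax)^T y = x^T (A^*) y, i.e. x^T A^T y = x^T (A^*) y. Since this holds for all x, y, we must have A^* = A^T. Therefore
A^* =
[[1, -3],
 [1, 2],
 [2, 3]].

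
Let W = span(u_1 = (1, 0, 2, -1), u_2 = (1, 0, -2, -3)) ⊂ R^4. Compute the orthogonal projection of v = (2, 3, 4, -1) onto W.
proj_W(v) = (34/21, 0, 86/21, -25/21)

Set up U = [u_1 | ... | u_2] ∈ R^(4×2). The projector onto W = col(U) is P = U (U^T U)^(-1) U^T.
Compute U^T U =
  [6, 0]
  [0, 14],
and U^T v = (11, -3).
Solve U^T U · c = U^T v for the coefficients: c = (11/6, -3/14). The projection is proj_W(v) = U c.
Check: (v - proj_W(v)) · u_1 = 0  (should be 0).
Check: (v - proj_W(v)) · u_2 = 0  (should be 0).
Result: proj_W(v) = (34/21, 0, 86/21, -25/21).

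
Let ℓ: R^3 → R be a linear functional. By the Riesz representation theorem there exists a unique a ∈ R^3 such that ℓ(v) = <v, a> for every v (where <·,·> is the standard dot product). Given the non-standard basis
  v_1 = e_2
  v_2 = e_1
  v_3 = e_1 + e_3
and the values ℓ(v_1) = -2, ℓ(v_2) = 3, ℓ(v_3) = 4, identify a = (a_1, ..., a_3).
a = (3, -2, 1)

Write a = (a_1, ..., a_3) in the standard basis. For each basis vector v_i, ℓ(v_i) = <v_i, a> is a linear equation in the a_j's. Collect the n equations into a matrix system V a = ℓ, where row i of V is v_i (expressed in the standard basis). Since V is invertible (lower-triangular with 1s on the diagonal, up to permutation), solve by back-substitution:
  V =
[[0, 1, 0],
 [1, 0, 0],
 [1, 0, 1]]
  V a = (-2, 3, 4)
Solving gives a = (3, -2, 1).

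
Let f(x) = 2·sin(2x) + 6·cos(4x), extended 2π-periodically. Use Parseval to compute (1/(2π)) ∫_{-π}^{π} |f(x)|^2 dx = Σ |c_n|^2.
Σ |c_n|^2 = 20

Expand |f|^2 and use orthogonality of {sin(nx), cos(mx)} on [-π, π]:
  ∫_{-π}^{π} sin(nx)^2 dx = π, ∫ cos(mx)^2 dx = π, and cross terms integrate to 0.
So ∫_{-π}^{π} f(x)^2 dx = 2^2 · π + 6^2 · π = (4 + 36)π.
Divide by 2π: (4 + 36)/2 = 20.
By Parseval, this equals Σ |c_n|^2.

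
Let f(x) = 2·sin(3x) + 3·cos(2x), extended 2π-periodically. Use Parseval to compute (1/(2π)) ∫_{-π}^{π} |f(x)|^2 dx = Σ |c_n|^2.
Σ |c_n|^2 = 13/2

Expand |f|^2 and use orthogonality of {sin(nx), cos(mx)} on [-π, π]:
  ∫_{-π}^{π} sin(nx)^2 dx = π, ∫ cos(mx)^2 dx = π, and cross terms integrate to 0.
So ∫_{-π}^{π} f(x)^2 dx = 2^2 · π + 3^2 · π = (4 + 9)π.
Divide by 2π: (4 + 9)/2 = 13/2.
By Parseval, this equals Σ |c_n|^2.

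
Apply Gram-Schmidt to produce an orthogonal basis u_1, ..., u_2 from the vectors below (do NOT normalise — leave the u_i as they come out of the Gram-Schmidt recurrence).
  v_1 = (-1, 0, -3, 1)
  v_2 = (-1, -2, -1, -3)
Orthogonal basis:
  u_1 = (-1, 0, -3, 1)
  u_2 = (-10/11, -2, -8/11, -34/11)

Apply the Gram-Schmidt recurrence
  u_1 = v_1
  u_i = v_i − Σ_{j<i} ((v_i · u_j) / (u_j · u_j)) · u_j.

Step by step this gives:
  u_1 = (-1, 0, -3, 1)
  u_2 = (-10/11, -2, -8/11, -34/11)

Orthogonality check:
  u_2 · u_1 = 0 (should be 0)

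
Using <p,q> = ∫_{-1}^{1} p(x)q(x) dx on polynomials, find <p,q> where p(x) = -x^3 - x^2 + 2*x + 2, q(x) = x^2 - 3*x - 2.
<p,q> = -128/15

Expand the product: p(x)·q(x) = -x^5 + 2*x^4 + 7*x^3 - 2*x^2 - 10*x - 4.
∫_{-1}^{1} of each monomial x^k gives [2/(k+1) if k even, 0 if k odd]. Integrating term-by-term (or equivalently evaluating the antiderivative F(x) = -x^6/6 + 2*x^5/5 + 7*x^4/4 - 2*x^3/3 - 5*x^2 - 4*x at the endpoints):
  F(1) − F(−1) = -461/60 − (17/20) = -128/15.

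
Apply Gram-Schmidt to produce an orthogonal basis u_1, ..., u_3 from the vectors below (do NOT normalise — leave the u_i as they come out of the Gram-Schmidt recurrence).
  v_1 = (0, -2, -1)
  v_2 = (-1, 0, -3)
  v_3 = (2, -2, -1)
Orthogonal basis:
  u_1 = (0, -2, -1)
  u_2 = (-1, 6/5, -12/5)
  u_3 = (72/41, 12/41, -24/41)

Apply the Gram-Schmidt recurrence
  u_1 = v_1
  u_i = v_i − Σ_{j<i} ((v_i · u_j) / (u_j · u_j)) · u_j.

Step by step this gives:
  u_1 = (0, -2, -1)
  u_2 = (-1, 6/5, -12/5)
  u_3 = (72/41, 12/41, -24/41)

Orthogonality check:
  u_2 · u_1 = 0 (should be 0)
  u_3 · u_1 = 0 (should be 0)
  u_3 · u_2 = 0 (should be 0)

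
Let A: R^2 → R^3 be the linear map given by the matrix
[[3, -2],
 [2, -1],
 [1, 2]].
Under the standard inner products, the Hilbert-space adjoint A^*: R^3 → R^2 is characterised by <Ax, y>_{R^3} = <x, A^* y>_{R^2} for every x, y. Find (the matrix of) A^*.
A^* = A^T =
[[3, 2, 1],
 [-2, -1, 2]]

For real matrices with standard dot products, the defining identity <Ax, y> = <x, A^* y> gives (Ax)^T y = x^T (A^*) y, i.e. x^T A^T y = x^T (A^*) y. Since this holds for all x, y, we must have A^* = A^T. Therefore
A^* =
[[3, 2, 1],
 [-2, -1, 2]].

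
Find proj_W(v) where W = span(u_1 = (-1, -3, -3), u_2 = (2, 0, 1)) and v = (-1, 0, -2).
proj_W(v) = (-97/70, -9/14, -43/35)

Set up U = [u_1 | ... | u_2] ∈ R^(3×2). The projector onto W = col(U) is P = U (U^T U)^(-1) U^T.
Compute U^T U =
  [19, -5]
  [-5, 5],
and U^T v = (7, -4).
Solve U^T U · c = U^T v for the coefficients: c = (3/14, -41/70). The projection is proj_W(v) = U c.
Check: (v - proj_W(v)) · u_1 = 0  (should be 0).
Check: (v - proj_W(v)) · u_2 = 0  (should be 0).
Result: proj_W(v) = (-97/70, -9/14, -43/35).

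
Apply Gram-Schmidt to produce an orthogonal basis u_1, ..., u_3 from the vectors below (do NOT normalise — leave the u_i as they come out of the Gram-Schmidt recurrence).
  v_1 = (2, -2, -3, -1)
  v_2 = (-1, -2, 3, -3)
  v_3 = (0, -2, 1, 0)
Orthogonal basis:
  u_1 = (2, -2, -3, -1)
  u_2 = (-5/9, -22/9, 7/3, -29/9)
  u_3 = (14/199, -217/199, 161/398, 441/398)

Apply the Gram-Schmidt recurrence
  u_1 = v_1
  u_i = v_i − Σ_{j<i} ((v_i · u_j) / (u_j · u_j)) · u_j.

Step by step this gives:
  u_1 = (2, -2, -3, -1)
  u_2 = (-5/9, -22/9, 7/3, -29/9)
  u_3 = (14/199, -217/199, 161/398, 441/398)

Orthogonality check:
  u_2 · u_1 = 0 (should be 0)
  u_3 · u_1 = 0 (should be 0)
  u_3 · u_2 = 0 (should be 0)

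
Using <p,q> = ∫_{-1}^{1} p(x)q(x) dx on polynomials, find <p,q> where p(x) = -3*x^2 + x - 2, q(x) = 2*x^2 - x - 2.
<p,q> = 94/15

Expand the product: p(x)·q(x) = -6*x^4 + 5*x^3 + x^2 + 4.
∫_{-1}^{1} of each monomial x^k gives [2/(k+1) if k even, 0 if k odd]. Integrating term-by-term (or equivalently evaluating the antiderivative F(x) = -6*x^5/5 + 5*x^4/4 + x^3/3 + 4*x at the endpoints):
  F(1) − F(−1) = 263/60 − (-113/60) = 94/15.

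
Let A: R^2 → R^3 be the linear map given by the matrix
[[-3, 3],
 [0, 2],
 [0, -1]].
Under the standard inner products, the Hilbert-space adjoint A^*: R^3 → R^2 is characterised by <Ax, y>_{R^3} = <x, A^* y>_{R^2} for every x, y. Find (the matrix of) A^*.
A^* = A^T =
[[-3, 0, 0],
 [3, 2, -1]]

For real matrices with standard dot products, the defining identity <Ax, y> = <x, A^* y> gives (Ax)^T y = x^T (A^*) y, i.e. x^T A^T y = x^T (A^*) y. Since this holds for all x, y, we must have A^* = A^T. Therefore
A^* =
[[-3, 0, 0],
 [3, 2, -1]].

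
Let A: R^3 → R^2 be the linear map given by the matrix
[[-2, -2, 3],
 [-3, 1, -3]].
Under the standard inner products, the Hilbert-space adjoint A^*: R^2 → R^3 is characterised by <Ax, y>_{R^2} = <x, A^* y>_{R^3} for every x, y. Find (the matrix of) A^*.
A^* = A^T =
[[-2, -3],
 [-2, 1],
 [3, -3]]

For real matrices with standard dot products, the defining identity <Ax, y> = <x, A^* y> gives (Ax)^T y = x^T (A^*) y, i.e. x^T A^T y = x^T (A^*) y. Since this holds for all x, y, we must have A^* = A^T. Therefore
A^* =
[[-2, -3],
 [-2, 1],
 [3, -3]].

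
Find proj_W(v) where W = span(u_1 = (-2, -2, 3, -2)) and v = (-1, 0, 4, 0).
proj_W(v) = (-4/3, -4/3, 2, -4/3)

Set up U = [u_1 | ... | u_1] ∈ R^(4×1). The projector onto W = col(U) is P = U (U^T U)^(-1) U^T.
Compute U^T U =
  [21],
and U^T v = (14).
Solve U^T U · c = U^T v for the coefficients: c = (2/3). The projection is proj_W(v) = U c.
Check: (v - proj_W(v)) · u_1 = 0  (should be 0).
Result: proj_W(v) = (-4/3, -4/3, 2, -4/3).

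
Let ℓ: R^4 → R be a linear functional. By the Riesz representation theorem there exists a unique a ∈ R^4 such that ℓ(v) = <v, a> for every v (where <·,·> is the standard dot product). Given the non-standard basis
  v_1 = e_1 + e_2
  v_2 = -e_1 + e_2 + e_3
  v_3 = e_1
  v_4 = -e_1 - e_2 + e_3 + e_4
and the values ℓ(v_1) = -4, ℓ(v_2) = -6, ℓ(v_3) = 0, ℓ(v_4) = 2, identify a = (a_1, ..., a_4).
a = (0, -4, -2, 0)

Write a = (a_1, ..., a_4) in the standard basis. For each basis vector v_i, ℓ(v_i) = <v_i, a> is a linear equation in the a_j's. Collect the n equations into a matrix system V a = ℓ, where row i of V is v_i (expressed in the standard basis). Since V is invertible (lower-triangular with 1s on the diagonal, up to permutation), solve by back-substitution:
  V =
[[1, 1, 0, 0],
 [-1, 1, 1, 0],
 [1, 0, 0, 0],
 [-1, -1, 1, 1]]
  V a = (-4, -6, 0, 2)
Solving gives a = (0, -4, -2, 0).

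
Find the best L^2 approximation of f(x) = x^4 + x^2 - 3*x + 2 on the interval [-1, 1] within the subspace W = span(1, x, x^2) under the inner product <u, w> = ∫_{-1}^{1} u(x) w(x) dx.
g(x) = 13*x^2/7 - 3*x + 67/35

The best approximation g ∈ W is the orthogonal projection of f onto W. Writing g = a_0 + a_1 x + a_2 x^2, the coefficients solve the normal equations G · a = b where
  G_{ij} = <φ_i, φ_j> and b_i = <f, φ_i>, with φ_0 = 1, φ_1 = x, φ_2 = x^2.
G =
  [2, 0, 2/3]
  [0, 2/3, 0]
  [2/3, 0, 2/5],
b = (76/15, -2, 212/105).
Solving gives a_0 = 67/35, a_1 = -3, a_2 = 13/7, so
  g(x) = 13*x^2/7 - 3*x + 67/35.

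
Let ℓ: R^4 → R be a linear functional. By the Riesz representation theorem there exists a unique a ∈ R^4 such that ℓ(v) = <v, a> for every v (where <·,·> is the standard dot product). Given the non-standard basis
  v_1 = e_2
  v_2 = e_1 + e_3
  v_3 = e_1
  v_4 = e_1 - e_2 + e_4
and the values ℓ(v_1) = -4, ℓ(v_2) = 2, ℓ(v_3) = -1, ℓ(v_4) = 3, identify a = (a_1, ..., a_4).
a = (-1, -4, 3, 0)

Write a = (a_1, ..., a_4) in the standard basis. For each basis vector v_i, ℓ(v_i) = <v_i, a> is a linear equation in the a_j's. Collect the n equations into a matrix system V a = ℓ, where row i of V is v_i (expressed in the standard basis). Since V is invertible (lower-triangular with 1s on the diagonal, up to permutation), solve by back-substitution:
  V =
[[0, 1, 0, 0],
 [1, 0, 1, 0],
 [1, 0, 0, 0],
 [1, -1, 0, 1]]
  V a = (-4, 2, -1, 3)
Solving gives a = (-1, -4, 3, 0).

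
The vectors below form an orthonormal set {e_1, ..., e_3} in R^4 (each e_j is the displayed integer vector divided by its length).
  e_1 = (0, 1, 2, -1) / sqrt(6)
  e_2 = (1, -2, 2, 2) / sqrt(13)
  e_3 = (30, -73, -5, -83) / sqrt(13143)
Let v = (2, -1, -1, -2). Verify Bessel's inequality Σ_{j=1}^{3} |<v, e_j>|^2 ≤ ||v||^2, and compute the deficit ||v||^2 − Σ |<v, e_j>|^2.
Σ |<v, e_j>|^2 = 5059/674; ||v||^2 = 10; deficit = 1681/674

Write each e_j = u_j / sqrt(<u_j, u_j>) where u_j is the displayed integer vector. Then <v, e_j> = <v, u_j> / sqrt(<u_j, u_j>), so |<v, e_j>|^2 = <v, u_j>^2 / <u_j, u_j>.
Coefficients: <v, e_1> = -1/sqrt(6), <v, e_2> = -2/sqrt(13), <v, e_3> = 304/sqrt(13143).
Square and sum: Σ |<v, e_j>|^2 = 5059/674.
Compute ||v||^2 = v·v = 10.
Deficit = 10 − 5059/674 = 1681/674 ≥ 0, confirming Bessel's inequality. (The deficit equals ||v − Σ <v,e_j> e_j||^2, the squared distance from v to span{e_j}.)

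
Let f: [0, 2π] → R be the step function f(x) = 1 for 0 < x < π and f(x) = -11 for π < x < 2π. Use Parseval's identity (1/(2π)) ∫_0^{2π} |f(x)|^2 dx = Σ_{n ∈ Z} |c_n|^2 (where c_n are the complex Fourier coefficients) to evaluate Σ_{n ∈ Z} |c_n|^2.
Σ |c_n|^2 = 61

Parseval equates the L^2 energy of f (normalised by 1/(2π)) with the ℓ^2 sum of its Fourier coefficients: (1/(2π)) ∫_0^{2π} |f|^2 = Σ |c_n|^2.
Compute the left side: (1/(2π)) [∫_0^π 1^2 dx + ∫_π^{2π} (-11)^2 dx] = (1/(2π)) · (1π + 121π) = (1 + 121)/2 = 61.
So Σ_{n ∈ Z} |c_n|^2 = 61.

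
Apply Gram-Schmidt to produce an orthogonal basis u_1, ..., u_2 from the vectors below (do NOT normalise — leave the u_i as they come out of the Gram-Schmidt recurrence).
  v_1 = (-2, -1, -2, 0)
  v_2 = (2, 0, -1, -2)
Orthogonal basis:
  u_1 = (-2, -1, -2, 0)
  u_2 = (14/9, -2/9, -13/9, -2)

Apply the Gram-Schmidt recurrence
  u_1 = v_1
  u_i = v_i − Σ_{j<i} ((v_i · u_j) / (u_j · u_j)) · u_j.

Step by step this gives:
  u_1 = (-2, -1, -2, 0)
  u_2 = (14/9, -2/9, -13/9, -2)

Orthogonality check:
  u_2 · u_1 = 0 (should be 0)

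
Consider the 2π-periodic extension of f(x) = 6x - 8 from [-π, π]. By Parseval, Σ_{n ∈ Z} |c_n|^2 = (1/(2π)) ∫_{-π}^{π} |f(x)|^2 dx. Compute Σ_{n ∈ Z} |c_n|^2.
Σ |c_n|^2 = 12π^2 + 64

Expand and integrate term by term over [-π, π]:
  ∫ (6x)^2 dx = 36·(2π^3/3); ∫ 2·6·(-8)·x dx = 0 (odd integrand); ∫ (-8)^2 dx = 64·2π.
So (1/(2π)) ∫_{-π}^{π} (6x - 8)^2 dx = 36π^2/3 + 64 = 12π^2 + 64.
Parseval ⇒ Σ |c_n|^2 = 12π^2 + 64.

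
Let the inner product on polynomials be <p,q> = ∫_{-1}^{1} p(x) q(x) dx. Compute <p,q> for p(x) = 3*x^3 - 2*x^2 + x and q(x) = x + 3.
<p,q> = -32/15

Expand the product: p(x)·q(x) = 3*x^4 + 7*x^3 - 5*x^2 + 3*x.
∫_{-1}^{1} of each monomial x^k gives [2/(k+1) if k even, 0 if k odd]. Integrating term-by-term (or equivalently evaluating the antiderivative F(x) = 3*x^5/5 + 7*x^4/4 - 5*x^3/3 + 3*x^2/2 at the endpoints):
  F(1) − F(−1) = 131/60 − (259/60) = -32/15.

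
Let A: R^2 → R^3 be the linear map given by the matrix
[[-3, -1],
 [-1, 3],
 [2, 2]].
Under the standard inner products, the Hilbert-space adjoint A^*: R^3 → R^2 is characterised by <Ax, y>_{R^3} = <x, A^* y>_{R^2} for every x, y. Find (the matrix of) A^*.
A^* = A^T =
[[-3, -1, 2],
 [-1, 3, 2]]

For real matrices with standard dot products, the defining identity <Ax, y> = <x, A^* y> gives (Ax)^T y = x^T (A^*) y, i.e. x^T A^T y = x^T (A^*) y. Since this holds for all x, y, we must have A^* = A^T. Therefore
A^* =
[[-3, -1, 2],
 [-1, 3, 2]].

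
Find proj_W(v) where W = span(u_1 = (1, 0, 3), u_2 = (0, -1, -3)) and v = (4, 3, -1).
proj_W(v) = (10/19, -9/19, 3/19)

Set up U = [u_1 | ... | u_2] ∈ R^(3×2). The projector onto W = col(U) is P = U (U^T U)^(-1) U^T.
Compute U^T U =
  [10, -9]
  [-9, 10],
and U^T v = (1, 0).
Solve U^T U · c = U^T v for the coefficients: c = (10/19, 9/19). The projection is proj_W(v) = U c.
Check: (v - proj_W(v)) · u_1 = 0  (should be 0).
Check: (v - proj_W(v)) · u_2 = 0  (should be 0).
Result: proj_W(v) = (10/19, -9/19, 3/19).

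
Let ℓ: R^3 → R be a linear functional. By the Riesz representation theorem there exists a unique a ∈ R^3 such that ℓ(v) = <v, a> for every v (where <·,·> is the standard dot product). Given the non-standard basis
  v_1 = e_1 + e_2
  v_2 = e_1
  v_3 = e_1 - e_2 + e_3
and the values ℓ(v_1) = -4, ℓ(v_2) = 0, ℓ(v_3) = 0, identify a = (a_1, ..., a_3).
a = (0, -4, -4)

Write a = (a_1, ..., a_3) in the standard basis. For each basis vector v_i, ℓ(v_i) = <v_i, a> is a linear equation in the a_j's. Collect the n equations into a matrix system V a = ℓ, where row i of V is v_i (expressed in the standard basis). Since V is invertible (lower-triangular with 1s on the diagonal, up to permutation), solve by back-substitution:
  V =
[[1, 1, 0],
 [1, 0, 0],
 [1, -1, 1]]
  V a = (-4, 0, 0)
Solving gives a = (0, -4, -4).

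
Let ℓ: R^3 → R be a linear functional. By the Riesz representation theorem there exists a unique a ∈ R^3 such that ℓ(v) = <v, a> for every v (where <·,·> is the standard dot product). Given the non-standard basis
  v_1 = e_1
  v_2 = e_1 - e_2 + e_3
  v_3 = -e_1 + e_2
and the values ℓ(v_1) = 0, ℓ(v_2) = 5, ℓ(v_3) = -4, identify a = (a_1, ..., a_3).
a = (0, -4, 1)

Write a = (a_1, ..., a_3) in the standard basis. For each basis vector v_i, ℓ(v_i) = <v_i, a> is a linear equation in the a_j's. Collect the n equations into a matrix system V a = ℓ, where row i of V is v_i (expressed in the standard basis). Since V is invertible (lower-triangular with 1s on the diagonal, up to permutation), solve by back-substitution:
  V =
[[1, 0, 0],
 [1, -1, 1],
 [-1, 1, 0]]
  V a = (0, 5, -4)
Solving gives a = (0, -4, 1).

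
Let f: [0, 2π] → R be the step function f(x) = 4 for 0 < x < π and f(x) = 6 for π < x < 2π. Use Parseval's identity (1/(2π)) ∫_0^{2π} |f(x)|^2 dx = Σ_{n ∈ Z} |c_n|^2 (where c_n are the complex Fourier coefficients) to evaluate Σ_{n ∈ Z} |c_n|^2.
Σ |c_n|^2 = 26

Parseval equates the L^2 energy of f (normalised by 1/(2π)) with the ℓ^2 sum of its Fourier coefficients: (1/(2π)) ∫_0^{2π} |f|^2 = Σ |c_n|^2.
Compute the left side: (1/(2π)) [∫_0^π 4^2 dx + ∫_π^{2π} 6^2 dx] = (1/(2π)) · (16π + 36π) = (16 + 36)/2 = 26.
So Σ_{n ∈ Z} |c_n|^2 = 26.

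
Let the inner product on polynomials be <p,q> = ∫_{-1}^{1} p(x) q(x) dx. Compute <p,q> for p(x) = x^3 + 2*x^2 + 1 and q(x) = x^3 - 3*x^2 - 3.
<p,q> = -494/35

Expand the product: p(x)·q(x) = x^6 - x^5 - 6*x^4 - 2*x^3 - 9*x^2 - 3.
∫_{-1}^{1} of each monomial x^k gives [2/(k+1) if k even, 0 if k odd]. Integrating term-by-term (or equivalently evaluating the antiderivative F(x) = x^7/7 - x^6/6 - 6*x^5/5 - x^4/2 - 3*x^3 - 3*x at the endpoints):
  F(1) − F(−1) = -811/105 − (671/105) = -494/35.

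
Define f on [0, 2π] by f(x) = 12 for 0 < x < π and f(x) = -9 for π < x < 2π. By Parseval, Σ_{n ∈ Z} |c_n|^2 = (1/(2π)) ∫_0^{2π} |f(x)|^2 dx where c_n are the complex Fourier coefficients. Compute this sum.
Σ |c_n|^2 = 225/2

Parseval equates the L^2 energy of f (normalised by 1/(2π)) with the ℓ^2 sum of its Fourier coefficients: (1/(2π)) ∫_0^{2π} |f|^2 = Σ |c_n|^2.
Compute the left side: (1/(2π)) [∫_0^π 12^2 dx + ∫_π^{2π} (-9)^2 dx] = (1/(2π)) · (144π + 81π) = (144 + 81)/2 = 225/2.
So Σ_{n ∈ Z} |c_n|^2 = 225/2.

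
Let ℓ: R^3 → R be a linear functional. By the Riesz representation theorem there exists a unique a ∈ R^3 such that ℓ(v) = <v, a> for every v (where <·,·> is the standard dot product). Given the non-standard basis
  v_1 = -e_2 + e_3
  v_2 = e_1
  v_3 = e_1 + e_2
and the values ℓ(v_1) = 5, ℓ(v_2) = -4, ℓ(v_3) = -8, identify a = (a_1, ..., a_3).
a = (-4, -4, 1)

Write a = (a_1, ..., a_3) in the standard basis. For each basis vector v_i, ℓ(v_i) = <v_i, a> is a linear equation in the a_j's. Collect the n equations into a matrix system V a = ℓ, where row i of V is v_i (expressed in the standard basis). Since V is invertible (lower-triangular with 1s on the diagonal, up to permutation), solve by back-substitution:
  V =
[[0, -1, 1],
 [1, 0, 0],
 [1, 1, 0]]
  V a = (5, -4, -8)
Solving gives a = (-4, -4, 1).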